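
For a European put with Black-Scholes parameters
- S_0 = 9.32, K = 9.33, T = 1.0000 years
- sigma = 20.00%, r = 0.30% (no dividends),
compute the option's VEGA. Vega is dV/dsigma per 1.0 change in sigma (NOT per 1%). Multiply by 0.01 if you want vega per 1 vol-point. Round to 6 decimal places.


d1 = 0.1096380692; d2 = -0.0903619308
phi(d1) = 0.3965517274; exp(-qT) = 1.0000000000; exp(-rT) = 0.9970044955
Vega = S * exp(-qT) * phi(d1) * sqrt(T) = 9.3200 * 1.0000000000 * 0.3965517274 * 1.0000000000 = 3.695862

Answer: Vega = 3.695862


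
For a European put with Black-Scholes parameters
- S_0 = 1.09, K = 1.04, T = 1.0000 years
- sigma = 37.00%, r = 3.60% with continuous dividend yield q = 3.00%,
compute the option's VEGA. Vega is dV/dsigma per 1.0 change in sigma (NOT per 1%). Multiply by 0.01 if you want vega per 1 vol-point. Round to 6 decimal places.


Answer: Vega = 0.399879

Derivation:
d1 = 0.3281269813; d2 = -0.0418730187
phi(d1) = 0.3780336028; exp(-qT) = 0.9704455335; exp(-rT) = 0.9646402935
Vega = S * exp(-qT) * phi(d1) * sqrt(T) = 1.0900 * 0.9704455335 * 0.3780336028 * 1.0000000000 = 0.399879


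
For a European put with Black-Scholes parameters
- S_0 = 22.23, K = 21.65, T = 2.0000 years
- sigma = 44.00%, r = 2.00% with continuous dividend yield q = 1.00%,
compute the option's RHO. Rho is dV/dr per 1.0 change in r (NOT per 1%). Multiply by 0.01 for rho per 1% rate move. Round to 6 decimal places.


Answer: Rho = -24.689957

Derivation:
d1 = 0.3857545087; d2 = -0.2364994587
phi(d1) = 0.3703370272; exp(-qT) = 0.9801986733; exp(-rT) = 0.9607894392
N(-d2) = 0.5934774364
Rho = -K*T*exp(-rT)*N(-d2) = -21.6500 * 2.0000 * 0.9607894392 * 0.5934774364 = -24.689957


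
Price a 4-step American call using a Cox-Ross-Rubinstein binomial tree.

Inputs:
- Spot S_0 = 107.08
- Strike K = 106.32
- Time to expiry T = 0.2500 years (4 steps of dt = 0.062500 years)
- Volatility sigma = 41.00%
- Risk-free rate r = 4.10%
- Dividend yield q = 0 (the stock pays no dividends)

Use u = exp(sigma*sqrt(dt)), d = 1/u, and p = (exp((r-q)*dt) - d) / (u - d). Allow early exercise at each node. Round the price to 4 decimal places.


Answer: Price = V(0,0) = 9.2339

Derivation:
dt = T/N = 0.062500
u = exp(sigma*sqrt(dt)) = 1.107937; d = 1/u = 0.902578
p = (exp((r-q)*dt) - d) / (u - d) = 0.486892
Discount per step: exp(-r*dt) = 0.997441
Stock lattice S(k, i) with i counting down-moves:
  k=0: S(0,0) = 107.0800
  k=1: S(1,0) = 118.6379; S(1,1) = 96.6481
  k=2: S(2,0) = 131.4434; S(2,1) = 107.0800; S(2,2) = 87.2324
  k=3: S(3,0) = 145.6310; S(3,1) = 118.6379; S(3,2) = 96.6481; S(3,3) = 78.7341
  k=4: S(4,0) = 161.3500; S(4,1) = 131.4434; S(4,2) = 107.0800; S(4,3) = 87.2324; S(4,4) = 71.0637
Terminal payoffs V(N, i) = max(S_T - K, 0):
  V(4,0) = 55.030048; V(4,1) = 25.123384; V(4,2) = 0.760000; V(4,3) = 0.000000; V(4,4) = 0.000000
Backward induction: V(k, i) = exp(-r*dt) * [p * V(k+1, i) + (1-p) * V(k+1, i+1)]; then take max(V_cont, immediate exercise) for American.
  V(3,0) = exp(-r*dt) * [p*55.030048 + (1-p)*25.123384] = 39.583124; exercise = 39.311028; V(3,0) = max -> 39.583124
  V(3,1) = exp(-r*dt) * [p*25.123384 + (1-p)*0.760000] = 12.590023; exercise = 12.317926; V(3,1) = max -> 12.590023
  V(3,2) = exp(-r*dt) * [p*0.760000 + (1-p)*0.000000] = 0.369091; exercise = 0.000000; V(3,2) = max -> 0.369091
  V(3,3) = exp(-r*dt) * [p*0.000000 + (1-p)*0.000000] = 0.000000; exercise = 0.000000; V(3,3) = max -> 0.000000
  V(2,0) = exp(-r*dt) * [p*39.583124 + (1-p)*12.590023] = 25.666880; exercise = 25.123384; V(2,0) = max -> 25.666880
  V(2,1) = exp(-r*dt) * [p*12.590023 + (1-p)*0.369091] = 6.303186; exercise = 0.760000; V(2,1) = max -> 6.303186
  V(2,2) = exp(-r*dt) * [p*0.369091 + (1-p)*0.000000] = 0.179247; exercise = 0.000000; V(2,2) = max -> 0.179247
  V(1,0) = exp(-r*dt) * [p*25.666880 + (1-p)*6.303186] = 15.690946; exercise = 12.317926; V(1,0) = max -> 15.690946
  V(1,1) = exp(-r*dt) * [p*6.303186 + (1-p)*0.179247] = 3.152852; exercise = 0.000000; V(1,1) = max -> 3.152852
  V(0,0) = exp(-r*dt) * [p*15.690946 + (1-p)*3.152852] = 9.233852; exercise = 0.760000; V(0,0) = max -> 9.233852


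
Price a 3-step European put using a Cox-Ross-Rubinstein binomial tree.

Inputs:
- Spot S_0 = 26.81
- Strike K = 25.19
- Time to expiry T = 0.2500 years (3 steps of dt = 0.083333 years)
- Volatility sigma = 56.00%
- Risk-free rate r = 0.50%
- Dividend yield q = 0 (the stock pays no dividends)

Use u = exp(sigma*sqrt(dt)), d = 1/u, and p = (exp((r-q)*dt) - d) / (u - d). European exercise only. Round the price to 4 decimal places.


dt = T/N = 0.083333
u = exp(sigma*sqrt(dt)) = 1.175458; d = 1/u = 0.850732
p = (exp((r-q)*dt) - d) / (u - d) = 0.460957
Discount per step: exp(-r*dt) = 0.999583
Stock lattice S(k, i) with i counting down-moves:
  k=0: S(0,0) = 26.8100
  k=1: S(1,0) = 31.5140; S(1,1) = 22.8081
  k=2: S(2,0) = 37.0434; S(2,1) = 26.8100; S(2,2) = 19.4036
  k=3: S(3,0) = 43.5430; S(3,1) = 31.5140; S(3,2) = 22.8081; S(3,3) = 16.5073
Terminal payoffs V(N, i) = max(K - S_T, 0):
  V(3,0) = 0.000000; V(3,1) = 0.000000; V(3,2) = 2.381874; V(3,3) = 8.682733
Backward induction: V(k, i) = exp(-r*dt) * [p * V(k+1, i) + (1-p) * V(k+1, i+1)].
  V(2,0) = exp(-r*dt) * [p*0.000000 + (1-p)*0.000000] = 0.000000
  V(2,1) = exp(-r*dt) * [p*0.000000 + (1-p)*2.381874] = 1.283398
  V(2,2) = exp(-r*dt) * [p*2.381874 + (1-p)*8.682733] = 5.775903
  V(1,0) = exp(-r*dt) * [p*0.000000 + (1-p)*1.283398] = 0.691519
  V(1,1) = exp(-r*dt) * [p*1.283398 + (1-p)*5.775903] = 3.703509
  V(0,0) = exp(-r*dt) * [p*0.691519 + (1-p)*3.703509] = 2.314148

Answer: Price = V(0,0) = 2.3141


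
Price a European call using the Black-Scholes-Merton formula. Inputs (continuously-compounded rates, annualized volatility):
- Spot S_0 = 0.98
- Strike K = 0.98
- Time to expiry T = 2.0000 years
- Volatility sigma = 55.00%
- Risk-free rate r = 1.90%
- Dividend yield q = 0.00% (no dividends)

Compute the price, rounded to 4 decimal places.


Answer: Price = 0.3097

Derivation:
d1 = (ln(S/K) + (r - q + 0.5*sigma^2) * T) / (sigma * sqrt(T)) = 0.43776338
d2 = d1 - sigma * sqrt(T) = -0.34005408
exp(-rT) = 0.96271294; exp(-qT) = 1.00000000
C = S_0 * exp(-qT) * N(d1) - K * exp(-rT) * N(d2)
N(d1) = 0.66922109; N(d2) = 0.36690790
C = 0.9800 * 1.00000000 * 0.66922109 - 0.9800 * 0.96271294 * 0.36690790 = 0.3097


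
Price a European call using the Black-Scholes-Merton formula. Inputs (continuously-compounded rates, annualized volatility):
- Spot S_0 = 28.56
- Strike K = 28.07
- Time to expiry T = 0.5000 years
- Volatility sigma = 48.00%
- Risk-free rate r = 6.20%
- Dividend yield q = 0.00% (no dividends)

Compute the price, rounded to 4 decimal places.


d1 = (ln(S/K) + (r - q + 0.5*sigma^2) * T) / (sigma * sqrt(T)) = 0.31202780
d2 = d1 - sigma * sqrt(T) = -0.02738346
exp(-rT) = 0.96947557; exp(-qT) = 1.00000000
C = S_0 * exp(-qT) * N(d1) - K * exp(-rT) * N(d2)
N(d1) = 0.62249030; N(d2) = 0.48907695
C = 28.5600 * 1.00000000 * 0.62249030 - 28.0700 * 0.96947557 * 0.48907695 = 4.4690

Answer: Price = 4.4690


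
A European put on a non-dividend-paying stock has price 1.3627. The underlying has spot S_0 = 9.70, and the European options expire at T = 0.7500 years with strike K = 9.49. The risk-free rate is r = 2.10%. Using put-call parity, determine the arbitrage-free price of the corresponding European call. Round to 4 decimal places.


Put-call parity: C - P = S_0 * exp(-qT) - K * exp(-rT).
S_0 * exp(-qT) = 9.7000 * 1.00000000 = 9.70000000
K * exp(-rT) = 9.4900 * 0.98437338 = 9.34170340
C = P + S*exp(-qT) - K*exp(-rT)
C = 1.3627 + 9.70000000 - 9.34170340 = 1.7210

Answer: Call price = 1.7210


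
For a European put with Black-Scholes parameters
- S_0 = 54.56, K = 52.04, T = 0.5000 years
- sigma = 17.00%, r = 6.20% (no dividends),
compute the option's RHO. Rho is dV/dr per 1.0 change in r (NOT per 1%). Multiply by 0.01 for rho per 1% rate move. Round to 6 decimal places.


d1 = 0.7113773725; d2 = 0.5911692197
phi(d1) = 0.3097569206; exp(-qT) = 1.0000000000; exp(-rT) = 0.9694755731
N(-d2) = 0.2772035221
Rho = -K*T*exp(-rT)*N(-d2) = -52.0400 * 0.5000 * 0.9694755731 * 0.2772035221 = -6.992668

Answer: Rho = -6.992668


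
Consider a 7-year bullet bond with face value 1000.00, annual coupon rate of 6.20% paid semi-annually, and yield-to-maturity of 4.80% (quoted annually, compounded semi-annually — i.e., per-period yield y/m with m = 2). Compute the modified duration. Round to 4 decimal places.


Answer: Modified duration = 5.7025

Derivation:
Coupon per period c = face * coupon_rate / m = 31.000000
Periods per year m = 2; per-period yield y/m = 0.024000
Number of cashflows N = 14
Cashflows (t years, CF_t, discount factor 1/(1+y/m)^(m*t), PV):
  t = 0.5000: CF_t = 31.000000, DF = 0.976562, PV = 30.273438
  t = 1.0000: CF_t = 31.000000, DF = 0.953674, PV = 29.563904
  t = 1.5000: CF_t = 31.000000, DF = 0.931323, PV = 28.871000
  t = 2.0000: CF_t = 31.000000, DF = 0.909495, PV = 28.194336
  t = 2.5000: CF_t = 31.000000, DF = 0.888178, PV = 27.533531
  t = 3.0000: CF_t = 31.000000, DF = 0.867362, PV = 26.888214
  t = 3.5000: CF_t = 31.000000, DF = 0.847033, PV = 26.258021
  t = 4.0000: CF_t = 31.000000, DF = 0.827181, PV = 25.642599
  t = 4.5000: CF_t = 31.000000, DF = 0.807794, PV = 25.041601
  t = 5.0000: CF_t = 31.000000, DF = 0.788861, PV = 24.454688
  t = 5.5000: CF_t = 31.000000, DF = 0.770372, PV = 23.881531
  t = 6.0000: CF_t = 31.000000, DF = 0.752316, PV = 23.321808
  t = 6.5000: CF_t = 31.000000, DF = 0.734684, PV = 22.775203
  t = 7.0000: CF_t = 1031.000000, DF = 0.717465, PV = 739.706223
Price P = sum_t PV_t = 1082.406096
First compute Macaulay numerator sum_t t * PV_t:
  t * PV_t at t = 0.5000: 15.136719
  t * PV_t at t = 1.0000: 29.563904
  t * PV_t at t = 1.5000: 43.306500
  t * PV_t at t = 2.0000: 56.388672
  t * PV_t at t = 2.5000: 68.833828
  t * PV_t at t = 3.0000: 80.664642
  t * PV_t at t = 3.5000: 91.903075
  t * PV_t at t = 4.0000: 102.570396
  t * PV_t at t = 4.5000: 112.687203
  t * PV_t at t = 5.0000: 122.273440
  t * PV_t at t = 5.5000: 131.348422
  t * PV_t at t = 6.0000: 139.930848
  t * PV_t at t = 6.5000: 148.038820
  t * PV_t at t = 7.0000: 5177.943561
Macaulay duration D = 6320.590027 / 1082.406096 = 5.839389
Modified duration = D / (1 + y/m) = 5.839389 / (1 + 0.024000) = 5.702528


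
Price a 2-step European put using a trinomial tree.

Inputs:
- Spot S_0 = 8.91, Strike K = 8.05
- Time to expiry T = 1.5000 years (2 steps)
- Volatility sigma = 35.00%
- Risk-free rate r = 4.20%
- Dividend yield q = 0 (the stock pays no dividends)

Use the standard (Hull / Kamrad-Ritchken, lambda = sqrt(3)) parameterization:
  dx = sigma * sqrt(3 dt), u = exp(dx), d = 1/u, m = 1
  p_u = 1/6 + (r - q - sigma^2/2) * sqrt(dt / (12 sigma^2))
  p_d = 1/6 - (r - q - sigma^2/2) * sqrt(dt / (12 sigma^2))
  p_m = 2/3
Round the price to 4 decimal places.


Answer: Price = V(0,0) = 0.7785

Derivation:
dt = T/N = 0.750000; dx = sigma*sqrt(3*dt) = 0.525000
u = exp(dx) = 1.690459; d = 1/u = 0.591555
p_u = 0.152917, p_m = 0.666667, p_d = 0.180417
Discount per step: exp(-r*dt) = 0.968991
Stock lattice S(k, j) with j the centered position index:
  k=0: S(0,+0) = 8.9100
  k=1: S(1,-1) = 5.2708; S(1,+0) = 8.9100; S(1,+1) = 15.0620
  k=2: S(2,-2) = 3.1179; S(2,-1) = 5.2708; S(2,+0) = 8.9100; S(2,+1) = 15.0620; S(2,+2) = 25.4617
Terminal payoffs V(N, j) = max(K - S_T, 0):
  V(2,-2) = 4.932055; V(2,-1) = 2.779242; V(2,+0) = 0.000000; V(2,+1) = 0.000000; V(2,+2) = 0.000000
Backward induction: V(k, j) = exp(-r*dt) * [p_u * V(k+1, j+1) + p_m * V(k+1, j) + p_d * V(k+1, j-1)]
  V(1,-1) = exp(-r*dt) * [p_u*0.000000 + p_m*2.779242 + p_d*4.932055] = 2.657606
  V(1,+0) = exp(-r*dt) * [p_u*0.000000 + p_m*0.000000 + p_d*2.779242] = 0.485873
  V(1,+1) = exp(-r*dt) * [p_u*0.000000 + p_m*0.000000 + p_d*0.000000] = 0.000000
  V(0,+0) = exp(-r*dt) * [p_u*0.000000 + p_m*0.485873 + p_d*2.657606] = 0.778479


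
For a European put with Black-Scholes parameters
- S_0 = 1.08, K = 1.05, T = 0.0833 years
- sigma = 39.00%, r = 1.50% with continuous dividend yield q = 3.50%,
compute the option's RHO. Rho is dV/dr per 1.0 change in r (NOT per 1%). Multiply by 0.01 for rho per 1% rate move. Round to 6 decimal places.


Answer: Rho = -0.037466

Derivation:
d1 = 0.2917520732; d2 = 0.1791912896
phi(d1) = 0.3823196771; exp(-qT) = 0.9970887459; exp(-rT) = 0.9987512803
N(-d2) = 0.4288937515
Rho = -K*T*exp(-rT)*N(-d2) = -1.0500 * 0.0833 * 0.9987512803 * 0.4288937515 = -0.037466


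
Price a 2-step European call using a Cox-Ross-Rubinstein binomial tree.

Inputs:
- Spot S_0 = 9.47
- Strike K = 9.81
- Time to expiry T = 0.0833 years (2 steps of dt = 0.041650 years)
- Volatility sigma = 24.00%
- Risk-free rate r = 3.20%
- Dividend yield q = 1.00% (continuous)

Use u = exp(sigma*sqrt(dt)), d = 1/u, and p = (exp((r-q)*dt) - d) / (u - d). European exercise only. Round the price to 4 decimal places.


dt = T/N = 0.041650
u = exp(sigma*sqrt(dt)) = 1.050199; d = 1/u = 0.952200
p = (exp((r-q)*dt) - d) / (u - d) = 0.497112
Discount per step: exp(-r*dt) = 0.998668
Stock lattice S(k, i) with i counting down-moves:
  k=0: S(0,0) = 9.4700
  k=1: S(1,0) = 9.9454; S(1,1) = 9.0173
  k=2: S(2,0) = 10.4446; S(2,1) = 9.4700; S(2,2) = 8.5863
Terminal payoffs V(N, i) = max(S_T - K, 0):
  V(2,0) = 0.634640; V(2,1) = 0.000000; V(2,2) = 0.000000
Backward induction: V(k, i) = exp(-r*dt) * [p * V(k+1, i) + (1-p) * V(k+1, i+1)].
  V(1,0) = exp(-r*dt) * [p*0.634640 + (1-p)*0.000000] = 0.315067
  V(1,1) = exp(-r*dt) * [p*0.000000 + (1-p)*0.000000] = 0.000000
  V(0,0) = exp(-r*dt) * [p*0.315067 + (1-p)*0.000000] = 0.156415

Answer: Price = V(0,0) = 0.1564


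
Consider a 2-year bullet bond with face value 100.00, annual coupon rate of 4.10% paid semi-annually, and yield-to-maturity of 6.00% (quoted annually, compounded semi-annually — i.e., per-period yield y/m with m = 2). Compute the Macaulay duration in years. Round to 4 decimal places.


Coupon per period c = face * coupon_rate / m = 2.050000
Periods per year m = 2; per-period yield y/m = 0.030000
Number of cashflows N = 4
Cashflows (t years, CF_t, discount factor 1/(1+y/m)^(m*t), PV):
  t = 0.5000: CF_t = 2.050000, DF = 0.970874, PV = 1.990291
  t = 1.0000: CF_t = 2.050000, DF = 0.942596, PV = 1.932322
  t = 1.5000: CF_t = 2.050000, DF = 0.915142, PV = 1.876040
  t = 2.0000: CF_t = 102.050000, DF = 0.888487, PV = 90.670103
Price P = sum_t PV_t = 96.468757
Macaulay numerator sum_t t * PV_t:
  t * PV_t at t = 0.5000: 0.995146
  t * PV_t at t = 1.0000: 1.932322
  t * PV_t at t = 1.5000: 2.814061
  t * PV_t at t = 2.0000: 181.340206
Macaulay duration D = (sum_t t * PV_t) / P = 187.081734 / 96.468757 = 1.939299

Answer: Macaulay duration = 1.9393 years


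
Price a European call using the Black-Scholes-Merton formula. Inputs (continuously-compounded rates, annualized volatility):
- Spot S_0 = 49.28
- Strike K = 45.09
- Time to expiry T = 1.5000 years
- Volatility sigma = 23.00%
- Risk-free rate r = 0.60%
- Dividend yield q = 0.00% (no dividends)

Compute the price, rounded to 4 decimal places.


Answer: Price = 7.8715

Derivation:
d1 = (ln(S/K) + (r - q + 0.5*sigma^2) * T) / (sigma * sqrt(T)) = 0.48823949
d2 = d1 - sigma * sqrt(T) = 0.20654817
exp(-rT) = 0.99104038; exp(-qT) = 1.00000000
C = S_0 * exp(-qT) * N(d1) - K * exp(-rT) * N(d2)
N(d1) = 0.68730989; N(d2) = 0.58181863
C = 49.2800 * 1.00000000 * 0.68730989 - 45.0900 * 0.99104038 * 0.58181863 = 7.8715


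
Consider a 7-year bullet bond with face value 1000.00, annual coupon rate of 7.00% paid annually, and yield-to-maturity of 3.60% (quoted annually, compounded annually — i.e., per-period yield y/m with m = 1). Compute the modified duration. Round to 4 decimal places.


Coupon per period c = face * coupon_rate / m = 70.000000
Periods per year m = 1; per-period yield y/m = 0.036000
Number of cashflows N = 7
Cashflows (t years, CF_t, discount factor 1/(1+y/m)^(m*t), PV):
  t = 1.0000: CF_t = 70.000000, DF = 0.965251, PV = 67.567568
  t = 2.0000: CF_t = 70.000000, DF = 0.931709, PV = 65.219660
  t = 3.0000: CF_t = 70.000000, DF = 0.899333, PV = 62.953340
  t = 4.0000: CF_t = 70.000000, DF = 0.868082, PV = 60.765772
  t = 5.0000: CF_t = 70.000000, DF = 0.837917, PV = 58.654220
  t = 6.0000: CF_t = 70.000000, DF = 0.808801, PV = 56.616042
  t = 7.0000: CF_t = 1070.000000, DF = 0.780696, PV = 835.344254
Price P = sum_t PV_t = 1207.120855
First compute Macaulay numerator sum_t t * PV_t:
  t * PV_t at t = 1.0000: 67.567568
  t * PV_t at t = 2.0000: 130.439320
  t * PV_t at t = 3.0000: 188.860019
  t * PV_t at t = 4.0000: 243.063087
  t * PV_t at t = 5.0000: 293.271099
  t * PV_t at t = 6.0000: 339.696254
  t * PV_t at t = 7.0000: 5847.409781
Macaulay duration D = 7110.307128 / 1207.120855 = 5.890303
Modified duration = D / (1 + y/m) = 5.890303 / (1 + 0.036000) = 5.685620

Answer: Modified duration = 5.6856


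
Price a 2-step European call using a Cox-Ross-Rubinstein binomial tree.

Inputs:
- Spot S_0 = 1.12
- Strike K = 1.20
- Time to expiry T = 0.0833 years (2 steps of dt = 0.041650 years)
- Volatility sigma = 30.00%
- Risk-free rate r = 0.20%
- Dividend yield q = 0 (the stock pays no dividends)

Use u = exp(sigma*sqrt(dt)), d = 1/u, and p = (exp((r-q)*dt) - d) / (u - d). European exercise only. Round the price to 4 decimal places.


Answer: Price = V(0,0) = 0.0155

Derivation:
dt = T/N = 0.041650
u = exp(sigma*sqrt(dt)) = 1.063138; d = 1/u = 0.940612
p = (exp((r-q)*dt) - d) / (u - d) = 0.485378
Discount per step: exp(-r*dt) = 0.999917
Stock lattice S(k, i) with i counting down-moves:
  k=0: S(0,0) = 1.1200
  k=1: S(1,0) = 1.1907; S(1,1) = 1.0535
  k=2: S(2,0) = 1.2659; S(2,1) = 1.1200; S(2,2) = 0.9909
Terminal payoffs V(N, i) = max(S_T - K, 0):
  V(2,0) = 0.065894; V(2,1) = 0.000000; V(2,2) = 0.000000
Backward induction: V(k, i) = exp(-r*dt) * [p * V(k+1, i) + (1-p) * V(k+1, i+1)].
  V(1,0) = exp(-r*dt) * [p*0.065894 + (1-p)*0.000000] = 0.031981
  V(1,1) = exp(-r*dt) * [p*0.000000 + (1-p)*0.000000] = 0.000000
  V(0,0) = exp(-r*dt) * [p*0.031981 + (1-p)*0.000000] = 0.015522


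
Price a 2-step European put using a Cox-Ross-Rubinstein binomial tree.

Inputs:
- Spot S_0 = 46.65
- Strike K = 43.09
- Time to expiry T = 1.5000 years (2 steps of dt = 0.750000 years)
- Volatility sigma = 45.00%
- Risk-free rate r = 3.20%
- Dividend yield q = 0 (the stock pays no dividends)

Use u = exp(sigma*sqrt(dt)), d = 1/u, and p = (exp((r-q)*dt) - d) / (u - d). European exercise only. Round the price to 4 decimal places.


Answer: Price = V(0,0) = 6.6197

Derivation:
dt = T/N = 0.750000
u = exp(sigma*sqrt(dt)) = 1.476555; d = 1/u = 0.677252
p = (exp((r-q)*dt) - d) / (u - d) = 0.434176
Discount per step: exp(-r*dt) = 0.976286
Stock lattice S(k, i) with i counting down-moves:
  k=0: S(0,0) = 46.6500
  k=1: S(1,0) = 68.8813; S(1,1) = 31.5938
  k=2: S(2,0) = 101.7070; S(2,1) = 46.6500; S(2,2) = 21.3970
Terminal payoffs V(N, i) = max(K - S_T, 0):
  V(2,0) = 0.000000; V(2,1) = 0.000000; V(2,2) = 21.693014
Backward induction: V(k, i) = exp(-r*dt) * [p * V(k+1, i) + (1-p) * V(k+1, i+1)].
  V(1,0) = exp(-r*dt) * [p*0.000000 + (1-p)*0.000000] = 0.000000
  V(1,1) = exp(-r*dt) * [p*0.000000 + (1-p)*21.693014] = 11.983345
  V(0,0) = exp(-r*dt) * [p*0.000000 + (1-p)*11.983345] = 6.619668


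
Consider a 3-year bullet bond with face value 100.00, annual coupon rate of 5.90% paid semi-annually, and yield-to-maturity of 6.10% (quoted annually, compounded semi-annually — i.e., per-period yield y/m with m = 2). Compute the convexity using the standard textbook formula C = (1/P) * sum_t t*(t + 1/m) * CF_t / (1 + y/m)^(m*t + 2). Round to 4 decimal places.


Answer: Convexity = 8.9801

Derivation:
Coupon per period c = face * coupon_rate / m = 2.950000
Periods per year m = 2; per-period yield y/m = 0.030500
Number of cashflows N = 6
Cashflows (t years, CF_t, discount factor 1/(1+y/m)^(m*t), PV):
  t = 0.5000: CF_t = 2.950000, DF = 0.970403, PV = 2.862688
  t = 1.0000: CF_t = 2.950000, DF = 0.941681, PV = 2.777960
  t = 1.5000: CF_t = 2.950000, DF = 0.913810, PV = 2.695740
  t = 2.0000: CF_t = 2.950000, DF = 0.886764, PV = 2.615954
  t = 2.5000: CF_t = 2.950000, DF = 0.860518, PV = 2.538528
  t = 3.0000: CF_t = 102.950000, DF = 0.835049, PV = 85.968307
Price P = sum_t PV_t = 99.459177
Convexity numerator sum_t t*(t + 1/m) * CF_t / (1+y/m)^(m*t + 2):
  t = 0.5000: term = 1.347870
  t = 1.0000: term = 3.923930
  t = 1.5000: term = 7.615585
  t = 2.0000: term = 12.316975
  t = 2.5000: term = 17.928638
  t = 3.0000: term = 850.024965
Convexity = (1/P) * sum = 893.157964 / 99.459177 = 8.980146


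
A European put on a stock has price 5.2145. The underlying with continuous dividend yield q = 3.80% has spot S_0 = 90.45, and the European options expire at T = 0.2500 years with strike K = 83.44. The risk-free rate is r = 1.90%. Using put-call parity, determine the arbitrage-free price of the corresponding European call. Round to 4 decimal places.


Answer: Call price = 11.7647

Derivation:
Put-call parity: C - P = S_0 * exp(-qT) - K * exp(-rT).
S_0 * exp(-qT) = 90.4500 * 0.99054498 = 89.59479366
K * exp(-rT) = 83.4400 * 0.99526126 = 83.04459982
C = P + S*exp(-qT) - K*exp(-rT)
C = 5.2145 + 89.59479366 - 83.04459982 = 11.7647


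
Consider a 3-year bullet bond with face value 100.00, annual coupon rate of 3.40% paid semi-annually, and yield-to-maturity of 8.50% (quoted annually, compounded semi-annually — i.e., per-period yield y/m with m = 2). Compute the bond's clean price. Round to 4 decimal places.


Coupon per period c = face * coupon_rate / m = 1.700000
Periods per year m = 2; per-period yield y/m = 0.042500
Number of cashflows N = 6
Cashflows (t years, CF_t, discount factor 1/(1+y/m)^(m*t), PV):
  t = 0.5000: CF_t = 1.700000, DF = 0.959233, PV = 1.630695
  t = 1.0000: CF_t = 1.700000, DF = 0.920127, PV = 1.564216
  t = 1.5000: CF_t = 1.700000, DF = 0.882616, PV = 1.500447
  t = 2.0000: CF_t = 1.700000, DF = 0.846634, PV = 1.439278
  t = 2.5000: CF_t = 1.700000, DF = 0.812119, PV = 1.380602
  t = 3.0000: CF_t = 101.700000, DF = 0.779011, PV = 79.225424
Price P = sum_t PV_t = 86.740663

Answer: Price = 86.7407


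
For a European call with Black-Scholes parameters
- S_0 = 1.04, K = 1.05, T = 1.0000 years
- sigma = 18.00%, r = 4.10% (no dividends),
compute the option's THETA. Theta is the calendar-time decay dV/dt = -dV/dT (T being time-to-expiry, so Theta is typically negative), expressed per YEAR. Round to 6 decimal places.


d1 = 0.2646141610; d2 = 0.0846141610
phi(d1) = 0.3852168485; exp(-qT) = 1.0000000000; exp(-rT) = 0.9598291299
Theta = -S*exp(-qT)*phi(d1)*sigma/(2*sqrt(T)) - r*K*exp(-rT)*N(d2) + q*S*exp(-qT)*N(d1)
N(d1) = 0.6043466450; N(d2) = 0.5337159297; sqrt(T) = 1.0000000000
Term 1 = -1.0400 * 1.0000000000 * 0.3852168485 * 0.1800 / (2 * 1.0000000000) = -0.0360562970
Term 2 = -0.0410 * 1.0500 * 0.9598291299 * 0.5337159297 = -0.0220534860
Term 3 = 0 (no dividend yield, q = 0)
Theta = -0.0360562970 + (-0.0220534860) + (0.0000000000) = -0.058110

Answer: Theta = -0.058110


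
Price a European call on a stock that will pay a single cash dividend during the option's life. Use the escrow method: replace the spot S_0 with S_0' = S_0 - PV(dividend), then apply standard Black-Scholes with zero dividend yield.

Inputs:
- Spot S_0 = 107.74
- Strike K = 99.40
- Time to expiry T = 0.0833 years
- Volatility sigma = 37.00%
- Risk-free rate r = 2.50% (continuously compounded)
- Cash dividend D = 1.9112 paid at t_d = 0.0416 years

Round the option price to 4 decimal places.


Answer: Price = 8.4621

Derivation:
PV(D) = D * exp(-r * t_d) = 1.9112 * 0.99896054 = 1.90921339
S_0' = S_0 - PV(D) = 107.7400 - 1.90921339 = 105.83078661
d1 = (ln(S_0'/K) + (r + sigma^2/2)*T) / (sigma*sqrt(T)) = 0.65993791
d2 = d1 - sigma*sqrt(T) = 0.55314948
exp(-rT) = 0.99791967
N(d1) = 0.74535316; N(d2) = 0.70991947
C = S_0' * N(d1) - K * exp(-rT) * N(d2) = 105.83078661 * 0.74535316 - 99.4000 * 0.99791967 * 0.70991947 = 8.4621


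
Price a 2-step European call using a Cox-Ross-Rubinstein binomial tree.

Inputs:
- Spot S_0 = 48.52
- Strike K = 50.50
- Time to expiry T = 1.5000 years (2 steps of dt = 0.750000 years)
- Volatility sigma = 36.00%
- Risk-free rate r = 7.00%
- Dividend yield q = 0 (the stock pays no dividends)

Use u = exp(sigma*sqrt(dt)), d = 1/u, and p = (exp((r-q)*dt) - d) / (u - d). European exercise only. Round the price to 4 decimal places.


Answer: Price = V(0,0) = 9.2878

Derivation:
dt = T/N = 0.750000
u = exp(sigma*sqrt(dt)) = 1.365839; d = 1/u = 0.732151
p = (exp((r-q)*dt) - d) / (u - d) = 0.507745
Discount per step: exp(-r*dt) = 0.948854
Stock lattice S(k, i) with i counting down-moves:
  k=0: S(0,0) = 48.5200
  k=1: S(1,0) = 66.2705; S(1,1) = 35.5239
  k=2: S(2,0) = 90.5149; S(2,1) = 48.5200; S(2,2) = 26.0089
Terminal payoffs V(N, i) = max(S_T - K, 0):
  V(2,0) = 40.014891; V(2,1) = 0.000000; V(2,2) = 0.000000
Backward induction: V(k, i) = exp(-r*dt) * [p * V(k+1, i) + (1-p) * V(k+1, i+1)].
  V(1,0) = exp(-r*dt) * [p*40.014891 + (1-p)*0.000000] = 19.278198
  V(1,1) = exp(-r*dt) * [p*0.000000 + (1-p)*0.000000] = 0.000000
  V(0,0) = exp(-r*dt) * [p*19.278198 + (1-p)*0.000000] = 9.287765


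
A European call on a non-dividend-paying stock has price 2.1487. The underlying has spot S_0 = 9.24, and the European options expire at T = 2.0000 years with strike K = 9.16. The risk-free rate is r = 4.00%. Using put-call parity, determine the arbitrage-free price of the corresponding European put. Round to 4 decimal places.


Put-call parity: C - P = S_0 * exp(-qT) - K * exp(-rT).
S_0 * exp(-qT) = 9.2400 * 1.00000000 = 9.24000000
K * exp(-rT) = 9.1600 * 0.92311635 = 8.45574573
P = C - S*exp(-qT) + K*exp(-rT)
P = 2.1487 - 9.24000000 + 8.45574573 = 1.3644

Answer: Put price = 1.3644


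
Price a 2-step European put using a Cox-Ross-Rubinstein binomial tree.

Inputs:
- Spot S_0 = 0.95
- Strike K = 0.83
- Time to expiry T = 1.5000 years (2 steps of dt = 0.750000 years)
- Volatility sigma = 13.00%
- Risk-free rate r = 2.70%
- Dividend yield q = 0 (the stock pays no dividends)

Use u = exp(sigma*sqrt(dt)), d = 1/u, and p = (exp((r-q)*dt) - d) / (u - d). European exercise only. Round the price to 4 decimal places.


dt = T/N = 0.750000
u = exp(sigma*sqrt(dt)) = 1.119165; d = 1/u = 0.893523
p = (exp((r-q)*dt) - d) / (u - d) = 0.562542
Discount per step: exp(-r*dt) = 0.979954
Stock lattice S(k, i) with i counting down-moves:
  k=0: S(0,0) = 0.9500
  k=1: S(1,0) = 1.0632; S(1,1) = 0.8488
  k=2: S(2,0) = 1.1899; S(2,1) = 0.9500; S(2,2) = 0.7585
Terminal payoffs V(N, i) = max(K - S_T, 0):
  V(2,0) = 0.000000; V(2,1) = 0.000000; V(2,2) = 0.071536
Backward induction: V(k, i) = exp(-r*dt) * [p * V(k+1, i) + (1-p) * V(k+1, i+1)].
  V(1,0) = exp(-r*dt) * [p*0.000000 + (1-p)*0.000000] = 0.000000
  V(1,1) = exp(-r*dt) * [p*0.000000 + (1-p)*0.071536] = 0.030667
  V(0,0) = exp(-r*dt) * [p*0.000000 + (1-p)*0.030667] = 0.013146

Answer: Price = V(0,0) = 0.0131


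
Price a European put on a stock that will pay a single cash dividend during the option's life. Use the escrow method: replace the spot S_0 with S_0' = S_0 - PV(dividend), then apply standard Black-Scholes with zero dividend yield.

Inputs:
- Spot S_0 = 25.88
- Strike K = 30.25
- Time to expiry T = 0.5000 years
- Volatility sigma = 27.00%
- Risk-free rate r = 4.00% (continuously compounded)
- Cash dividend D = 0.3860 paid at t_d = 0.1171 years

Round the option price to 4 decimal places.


Answer: Price = 4.7948

Derivation:
PV(D) = D * exp(-r * t_d) = 0.3860 * 0.99532695 = 0.38419620
S_0' = S_0 - PV(D) = 25.8800 - 0.38419620 = 25.49580380
d1 = (ln(S_0'/K) + (r + sigma^2/2)*T) / (sigma*sqrt(T)) = -0.69535992
d2 = d1 - sigma*sqrt(T) = -0.88627875
exp(-rT) = 0.98019867
N(-d1) = 0.75658511; N(-d2) = 0.81226633
P = K * exp(-rT) * N(-d2) - S_0' * N(-d1) = 30.2500 * 0.98019867 * 0.81226633 - 25.49580380 * 0.75658511 = 4.7948


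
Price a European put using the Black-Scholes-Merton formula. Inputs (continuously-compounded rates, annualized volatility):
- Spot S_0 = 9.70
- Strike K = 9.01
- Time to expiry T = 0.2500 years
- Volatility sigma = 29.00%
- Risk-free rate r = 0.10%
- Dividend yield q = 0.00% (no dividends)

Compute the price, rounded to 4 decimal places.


Answer: Price = 0.2633

Derivation:
d1 = (ln(S/K) + (r - q + 0.5*sigma^2) * T) / (sigma * sqrt(T)) = 0.58312630
d2 = d1 - sigma * sqrt(T) = 0.43812630
exp(-rT) = 0.99975003; exp(-qT) = 1.00000000
P = K * exp(-rT) * N(-d2) - S_0 * exp(-qT) * N(-d1)
N(-d1) = 0.27990414; N(-d2) = 0.33064736
P = 9.0100 * 0.99975003 * 0.33064736 - 9.7000 * 1.00000000 * 0.27990414 = 0.2633


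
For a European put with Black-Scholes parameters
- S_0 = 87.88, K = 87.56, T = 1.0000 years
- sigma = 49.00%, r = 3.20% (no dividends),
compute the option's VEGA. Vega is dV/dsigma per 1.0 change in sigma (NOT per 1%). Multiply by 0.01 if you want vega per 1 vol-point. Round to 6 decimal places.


d1 = 0.3177509691; d2 = -0.1722490309
phi(d1) = 0.3793024495; exp(-qT) = 1.0000000000; exp(-rT) = 0.9685065821
Vega = S * exp(-qT) * phi(d1) * sqrt(T) = 87.8800 * 1.0000000000 * 0.3793024495 * 1.0000000000 = 33.333099

Answer: Vega = 33.333099


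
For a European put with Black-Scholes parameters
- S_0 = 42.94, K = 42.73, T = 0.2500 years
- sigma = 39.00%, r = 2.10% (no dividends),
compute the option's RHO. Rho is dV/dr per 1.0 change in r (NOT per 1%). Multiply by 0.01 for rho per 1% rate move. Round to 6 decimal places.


Answer: Rho = -5.505835

Derivation:
d1 = 0.1495643220; d2 = -0.0454356780
phi(d1) = 0.3945050742; exp(-qT) = 1.0000000000; exp(-rT) = 0.9947637572
N(-d2) = 0.5181199783
Rho = -K*T*exp(-rT)*N(-d2) = -42.7300 * 0.2500 * 0.9947637572 * 0.5181199783 = -5.505835


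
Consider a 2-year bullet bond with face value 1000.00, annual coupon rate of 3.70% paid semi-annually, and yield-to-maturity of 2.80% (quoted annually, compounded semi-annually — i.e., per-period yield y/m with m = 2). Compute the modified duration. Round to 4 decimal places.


Coupon per period c = face * coupon_rate / m = 18.500000
Periods per year m = 2; per-period yield y/m = 0.014000
Number of cashflows N = 4
Cashflows (t years, CF_t, discount factor 1/(1+y/m)^(m*t), PV):
  t = 0.5000: CF_t = 18.500000, DF = 0.986193, PV = 18.244576
  t = 1.0000: CF_t = 18.500000, DF = 0.972577, PV = 17.992678
  t = 1.5000: CF_t = 18.500000, DF = 0.959149, PV = 17.744259
  t = 2.0000: CF_t = 1018.500000, DF = 0.945906, PV = 963.405704
Price P = sum_t PV_t = 1017.387217
First compute Macaulay numerator sum_t t * PV_t:
  t * PV_t at t = 0.5000: 9.122288
  t * PV_t at t = 1.0000: 17.992678
  t * PV_t at t = 1.5000: 26.616388
  t * PV_t at t = 2.0000: 1926.811408
Macaulay duration D = 1980.542763 / 1017.387217 = 1.946695
Modified duration = D / (1 + y/m) = 1.946695 / (1 + 0.014000) = 1.919818

Answer: Modified duration = 1.9198


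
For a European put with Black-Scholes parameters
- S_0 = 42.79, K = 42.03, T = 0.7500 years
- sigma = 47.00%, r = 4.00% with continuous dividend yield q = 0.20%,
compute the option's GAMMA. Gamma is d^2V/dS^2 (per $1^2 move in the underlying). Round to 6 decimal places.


d1 = 0.3175629939; d2 = -0.0894689459
phi(d1) = 0.3793250989; exp(-qT) = 0.9985011244; exp(-rT) = 0.9704455335
Gamma = exp(-qT) * phi(d1) / (S * sigma * sqrt(T)) = 0.9985011244 * 0.3793250989 / (42.7900 * 0.4700 * 0.8660254038) = 0.021746

Answer: Gamma = 0.021746


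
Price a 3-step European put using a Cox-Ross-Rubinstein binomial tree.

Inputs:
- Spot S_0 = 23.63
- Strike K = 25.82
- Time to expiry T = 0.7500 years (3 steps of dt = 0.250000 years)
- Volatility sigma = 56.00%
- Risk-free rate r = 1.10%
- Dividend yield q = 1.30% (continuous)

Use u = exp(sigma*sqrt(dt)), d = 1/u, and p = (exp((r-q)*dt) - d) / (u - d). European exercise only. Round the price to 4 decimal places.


Answer: Price = V(0,0) = 6.1860

Derivation:
dt = T/N = 0.250000
u = exp(sigma*sqrt(dt)) = 1.323130; d = 1/u = 0.755784
p = (exp((r-q)*dt) - d) / (u - d) = 0.429573
Discount per step: exp(-r*dt) = 0.997254
Stock lattice S(k, i) with i counting down-moves:
  k=0: S(0,0) = 23.6300
  k=1: S(1,0) = 31.2656; S(1,1) = 17.8592
  k=2: S(2,0) = 41.3684; S(2,1) = 23.6300; S(2,2) = 13.4977
  k=3: S(3,0) = 54.7358; S(3,1) = 31.2656; S(3,2) = 17.8592; S(3,3) = 10.2013
Terminal payoffs V(N, i) = max(K - S_T, 0):
  V(3,0) = 0.000000; V(3,1) = 0.000000; V(3,2) = 7.960830; V(3,3) = 15.618680
Backward induction: V(k, i) = exp(-r*dt) * [p * V(k+1, i) + (1-p) * V(k+1, i+1)].
  V(2,0) = exp(-r*dt) * [p*0.000000 + (1-p)*0.000000] = 0.000000
  V(2,1) = exp(-r*dt) * [p*0.000000 + (1-p)*7.960830] = 4.528604
  V(2,2) = exp(-r*dt) * [p*7.960830 + (1-p)*15.618680] = 12.295219
  V(1,0) = exp(-r*dt) * [p*0.000000 + (1-p)*4.528604] = 2.576145
  V(1,1) = exp(-r*dt) * [p*4.528604 + (1-p)*12.295219] = 8.934290
  V(0,0) = exp(-r*dt) * [p*2.576145 + (1-p)*8.934290] = 6.185970


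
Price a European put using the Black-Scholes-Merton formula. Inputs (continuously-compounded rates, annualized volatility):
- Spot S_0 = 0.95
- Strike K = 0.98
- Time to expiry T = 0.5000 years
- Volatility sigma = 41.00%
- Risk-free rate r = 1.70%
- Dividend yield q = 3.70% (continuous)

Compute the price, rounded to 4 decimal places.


Answer: Price = 0.1304

Derivation:
d1 = (ln(S/K) + (r - q + 0.5*sigma^2) * T) / (sigma * sqrt(T)) = 0.00322307
d2 = d1 - sigma * sqrt(T) = -0.28669071
exp(-rT) = 0.99153602; exp(-qT) = 0.98167007
P = K * exp(-rT) * N(-d2) - S_0 * exp(-qT) * N(-d1)
N(-d1) = 0.49871418; N(-d2) = 0.61282542
P = 0.9800 * 0.99153602 * 0.61282542 - 0.9500 * 0.98167007 * 0.49871418 = 0.1304


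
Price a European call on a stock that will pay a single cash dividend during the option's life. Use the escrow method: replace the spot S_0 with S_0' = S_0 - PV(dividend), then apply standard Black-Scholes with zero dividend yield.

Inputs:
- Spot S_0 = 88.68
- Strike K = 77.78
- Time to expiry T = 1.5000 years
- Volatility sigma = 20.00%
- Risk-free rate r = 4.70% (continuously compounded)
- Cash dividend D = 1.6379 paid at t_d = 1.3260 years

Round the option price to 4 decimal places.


Answer: Price = 17.1904

Derivation:
PV(D) = D * exp(-r * t_d) = 1.6379 * 0.93958029 = 1.53893856
S_0' = S_0 - PV(D) = 88.6800 - 1.53893856 = 87.14106144
d1 = (ln(S_0'/K) + (r + sigma^2/2)*T) / (sigma*sqrt(T)) = 0.87423870
d2 = d1 - sigma*sqrt(T) = 0.62928973
exp(-rT) = 0.93192774
N(d1) = 0.80900586; N(d2) = 0.73542030
C = S_0' * N(d1) - K * exp(-rT) * N(d2) = 87.14106144 * 0.80900586 - 77.7800 * 0.93192774 * 0.73542030 = 17.1904


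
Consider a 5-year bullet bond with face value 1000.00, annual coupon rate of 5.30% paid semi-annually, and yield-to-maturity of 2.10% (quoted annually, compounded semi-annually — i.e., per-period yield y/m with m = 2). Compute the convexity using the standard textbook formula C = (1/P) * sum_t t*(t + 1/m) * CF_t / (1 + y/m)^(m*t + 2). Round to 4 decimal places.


Answer: Convexity = 23.3628

Derivation:
Coupon per period c = face * coupon_rate / m = 26.500000
Periods per year m = 2; per-period yield y/m = 0.010500
Number of cashflows N = 10
Cashflows (t years, CF_t, discount factor 1/(1+y/m)^(m*t), PV):
  t = 0.5000: CF_t = 26.500000, DF = 0.989609, PV = 26.224641
  t = 1.0000: CF_t = 26.500000, DF = 0.979326, PV = 25.952144
  t = 1.5000: CF_t = 26.500000, DF = 0.969150, PV = 25.682478
  t = 2.0000: CF_t = 26.500000, DF = 0.959080, PV = 25.415614
  t = 2.5000: CF_t = 26.500000, DF = 0.949114, PV = 25.151523
  t = 3.0000: CF_t = 26.500000, DF = 0.939252, PV = 24.890176
  t = 3.5000: CF_t = 26.500000, DF = 0.929492, PV = 24.631545
  t = 4.0000: CF_t = 26.500000, DF = 0.919834, PV = 24.375601
  t = 4.5000: CF_t = 26.500000, DF = 0.910276, PV = 24.122317
  t = 5.0000: CF_t = 1026.500000, DF = 0.900818, PV = 924.689179
Price P = sum_t PV_t = 1151.135216
Convexity numerator sum_t t*(t + 1/m) * CF_t / (1+y/m)^(m*t + 2):
  t = 0.5000: term = 12.841239
  t = 1.0000: term = 38.123421
  t = 1.5000: term = 75.454568
  t = 2.0000: term = 124.450880
  t = 2.5000: term = 184.736586
  t = 3.0000: term = 255.943810
  t = 3.5000: term = 337.712432
  t = 4.0000: term = 429.689954
  t = 4.5000: term = 531.531364
  t = 5.0000: term = 24903.238813
Convexity = (1/P) * sum = 26893.723066 / 1151.135216 = 23.362784


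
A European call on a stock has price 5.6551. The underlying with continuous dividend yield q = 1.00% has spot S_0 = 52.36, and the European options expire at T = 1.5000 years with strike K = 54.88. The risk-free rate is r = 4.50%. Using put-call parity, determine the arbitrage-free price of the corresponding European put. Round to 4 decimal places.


Answer: Put price = 5.3725

Derivation:
Put-call parity: C - P = S_0 * exp(-qT) - K * exp(-rT).
S_0 * exp(-qT) = 52.3600 * 0.98511194 = 51.58046116
K * exp(-rT) = 54.8800 * 0.93472772 = 51.29785731
P = C - S*exp(-qT) + K*exp(-rT)
P = 5.6551 - 51.58046116 + 51.29785731 = 5.3725


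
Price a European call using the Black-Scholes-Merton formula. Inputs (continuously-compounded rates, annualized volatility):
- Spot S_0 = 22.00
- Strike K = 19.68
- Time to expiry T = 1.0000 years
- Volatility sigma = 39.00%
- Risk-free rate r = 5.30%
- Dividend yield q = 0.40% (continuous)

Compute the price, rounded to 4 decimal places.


Answer: Price = 5.0185

Derivation:
d1 = (ln(S/K) + (r - q + 0.5*sigma^2) * T) / (sigma * sqrt(T)) = 0.60638349
d2 = d1 - sigma * sqrt(T) = 0.21638349
exp(-rT) = 0.94838001; exp(-qT) = 0.99600799
C = S_0 * exp(-qT) * N(d1) - K * exp(-rT) * N(d2)
N(d1) = 0.72786994; N(d2) = 0.58565558
C = 22.0000 * 0.99600799 * 0.72786994 - 19.6800 * 0.94838001 * 0.58565558 = 5.0185


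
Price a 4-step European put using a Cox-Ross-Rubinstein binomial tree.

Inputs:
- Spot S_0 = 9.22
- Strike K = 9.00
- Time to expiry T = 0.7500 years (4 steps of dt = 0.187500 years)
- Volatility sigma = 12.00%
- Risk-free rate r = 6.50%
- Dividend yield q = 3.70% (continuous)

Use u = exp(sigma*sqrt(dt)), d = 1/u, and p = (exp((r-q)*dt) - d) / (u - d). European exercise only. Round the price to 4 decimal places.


Answer: Price = V(0,0) = 0.2054

Derivation:
dt = T/N = 0.187500
u = exp(sigma*sqrt(dt)) = 1.053335; d = 1/u = 0.949365
p = (exp((r-q)*dt) - d) / (u - d) = 0.537641
Discount per step: exp(-r*dt) = 0.987886
Stock lattice S(k, i) with i counting down-moves:
  k=0: S(0,0) = 9.2200
  k=1: S(1,0) = 9.7118; S(1,1) = 8.7531
  k=2: S(2,0) = 10.2297; S(2,1) = 9.2200; S(2,2) = 8.3099
  k=3: S(3,0) = 10.7753; S(3,1) = 9.7118; S(3,2) = 8.7531; S(3,3) = 7.8892
  k=4: S(4,0) = 11.3500; S(4,1) = 10.2297; S(4,2) = 9.2200; S(4,3) = 8.3099; S(4,4) = 7.4897
Terminal payoffs V(N, i) = max(K - S_T, 0):
  V(4,0) = 0.000000; V(4,1) = 0.000000; V(4,2) = 0.000000; V(4,3) = 0.690063; V(4,4) = 1.510299
Backward induction: V(k, i) = exp(-r*dt) * [p * V(k+1, i) + (1-p) * V(k+1, i+1)].
  V(3,0) = exp(-r*dt) * [p*0.000000 + (1-p)*0.000000] = 0.000000
  V(3,1) = exp(-r*dt) * [p*0.000000 + (1-p)*0.000000] = 0.000000
  V(3,2) = exp(-r*dt) * [p*0.000000 + (1-p)*0.690063] = 0.315192
  V(3,3) = exp(-r*dt) * [p*0.690063 + (1-p)*1.510299] = 1.056354
  V(2,0) = exp(-r*dt) * [p*0.000000 + (1-p)*0.000000] = 0.000000
  V(2,1) = exp(-r*dt) * [p*0.000000 + (1-p)*0.315192] = 0.143967
  V(2,2) = exp(-r*dt) * [p*0.315192 + (1-p)*1.056354] = 0.649906
  V(1,0) = exp(-r*dt) * [p*0.000000 + (1-p)*0.143967] = 0.065758
  V(1,1) = exp(-r*dt) * [p*0.143967 + (1-p)*0.649906] = 0.373315
  V(0,0) = exp(-r*dt) * [p*0.065758 + (1-p)*0.373315] = 0.205441


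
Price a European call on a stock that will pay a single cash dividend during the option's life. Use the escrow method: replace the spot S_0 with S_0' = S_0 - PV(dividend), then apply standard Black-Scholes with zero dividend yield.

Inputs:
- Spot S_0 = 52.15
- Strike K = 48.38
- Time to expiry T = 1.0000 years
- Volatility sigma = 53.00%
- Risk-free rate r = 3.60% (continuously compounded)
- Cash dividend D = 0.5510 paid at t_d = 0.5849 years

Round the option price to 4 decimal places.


PV(D) = D * exp(-r * t_d) = 0.5510 * 0.97916374 = 0.53951922
S_0' = S_0 - PV(D) = 52.1500 - 0.53951922 = 51.61048078
d1 = (ln(S_0'/K) + (r + sigma^2/2)*T) / (sigma*sqrt(T)) = 0.45488351
d2 = d1 - sigma*sqrt(T) = -0.07511649
exp(-rT) = 0.96464029
N(d1) = 0.67540348; N(d2) = 0.47006102
C = S_0' * N(d1) - K * exp(-rT) * N(d2) = 51.61048078 * 0.67540348 - 48.3800 * 0.96464029 * 0.47006102 = 12.9205

Answer: Price = 12.9205


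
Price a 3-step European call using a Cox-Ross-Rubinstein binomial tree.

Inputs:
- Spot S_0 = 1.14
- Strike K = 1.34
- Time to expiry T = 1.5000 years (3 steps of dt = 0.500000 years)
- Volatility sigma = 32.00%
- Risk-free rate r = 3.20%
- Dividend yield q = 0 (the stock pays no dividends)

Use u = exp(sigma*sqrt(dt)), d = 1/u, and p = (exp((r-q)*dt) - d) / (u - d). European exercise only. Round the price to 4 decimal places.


dt = T/N = 0.500000
u = exp(sigma*sqrt(dt)) = 1.253919; d = 1/u = 0.797499
p = (exp((r-q)*dt) - d) / (u - d) = 0.479009
Discount per step: exp(-r*dt) = 0.984127
Stock lattice S(k, i) with i counting down-moves:
  k=0: S(0,0) = 1.1400
  k=1: S(1,0) = 1.4295; S(1,1) = 0.9091
  k=2: S(2,0) = 1.7924; S(2,1) = 1.1400; S(2,2) = 0.7250
  k=3: S(3,0) = 2.2476; S(3,1) = 1.4295; S(3,2) = 0.9091; S(3,3) = 0.5782
Terminal payoffs V(N, i) = max(S_T - K, 0):
  V(3,0) = 0.907573; V(3,1) = 0.089468; V(3,2) = 0.000000; V(3,3) = 0.000000
Backward induction: V(k, i) = exp(-r*dt) * [p * V(k+1, i) + (1-p) * V(k+1, i+1)].
  V(2,0) = exp(-r*dt) * [p*0.907573 + (1-p)*0.089468] = 0.473707
  V(2,1) = exp(-r*dt) * [p*0.089468 + (1-p)*0.000000] = 0.042176
  V(2,2) = exp(-r*dt) * [p*0.000000 + (1-p)*0.000000] = 0.000000
  V(1,0) = exp(-r*dt) * [p*0.473707 + (1-p)*0.042176] = 0.244933
  V(1,1) = exp(-r*dt) * [p*0.042176 + (1-p)*0.000000] = 0.019882
  V(0,0) = exp(-r*dt) * [p*0.244933 + (1-p)*0.019882] = 0.125657

Answer: Price = V(0,0) = 0.1257
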